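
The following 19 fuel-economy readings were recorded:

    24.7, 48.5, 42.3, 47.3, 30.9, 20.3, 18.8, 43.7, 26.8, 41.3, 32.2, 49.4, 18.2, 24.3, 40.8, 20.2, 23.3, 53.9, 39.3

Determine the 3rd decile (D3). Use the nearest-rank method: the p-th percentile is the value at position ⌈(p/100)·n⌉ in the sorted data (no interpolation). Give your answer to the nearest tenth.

24.3

Sorted: 18.2, 18.8, 20.2, 20.3, 23.3, 24.3, 24.7, 26.8, 30.9, 32.2, 39.3, 40.8, 41.3, 42.3, 43.7, 47.3, 48.5, 49.4, 53.9.
n = 19.
Position = ⌈30/100 · 19⌉ = ⌈5.7⌉ = 6.
The value at rank 6 is 24.3.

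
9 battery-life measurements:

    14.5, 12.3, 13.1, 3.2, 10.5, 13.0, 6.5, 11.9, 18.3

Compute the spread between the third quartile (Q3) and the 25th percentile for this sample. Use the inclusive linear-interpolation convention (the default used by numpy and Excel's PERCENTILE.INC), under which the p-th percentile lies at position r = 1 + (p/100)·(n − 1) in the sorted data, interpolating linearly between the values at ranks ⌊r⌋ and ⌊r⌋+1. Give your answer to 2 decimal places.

2.60

Sorted: 3.2, 6.5, 10.5, 11.9, 12.3, 13.0, 13.1, 14.5, 18.3.
n = 9.
P25: r = 3 (integer) → 10.5.
P75: r = 7 (integer) → 13.1.
Difference: 13.1 − 10.5 = 2.6.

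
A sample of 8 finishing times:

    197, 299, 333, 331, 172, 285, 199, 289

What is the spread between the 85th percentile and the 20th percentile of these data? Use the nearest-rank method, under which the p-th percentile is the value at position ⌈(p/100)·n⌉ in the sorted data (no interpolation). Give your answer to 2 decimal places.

134.00

Sorted: 172, 197, 199, 285, 289, 299, 331, 333.
n = 8.
P20: rank ⌈20/100·8⌉ = 2 → 197.
P85: rank ⌈85/100·8⌉ = 7 → 331.
Difference: 331 − 197 = 134.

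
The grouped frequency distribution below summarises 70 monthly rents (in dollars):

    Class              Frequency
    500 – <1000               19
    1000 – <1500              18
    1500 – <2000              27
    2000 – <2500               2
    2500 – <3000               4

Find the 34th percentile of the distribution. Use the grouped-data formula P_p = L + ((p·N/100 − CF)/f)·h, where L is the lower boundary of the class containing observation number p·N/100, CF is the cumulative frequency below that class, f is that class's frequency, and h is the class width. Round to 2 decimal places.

N = 70; target position k = 34/100 · 70 = 23.8.
Cumulative frequencies: 19, 37, 64, 66, 70.
Observation 23.8 falls in the class 1000 – <1500.
L = 1000, CF = 19, f = 18, h = 500.
P34 = 1000 + ((23.8 − 19)/18)·500 = 1000 + 133.333 = 1133.33.

1133.33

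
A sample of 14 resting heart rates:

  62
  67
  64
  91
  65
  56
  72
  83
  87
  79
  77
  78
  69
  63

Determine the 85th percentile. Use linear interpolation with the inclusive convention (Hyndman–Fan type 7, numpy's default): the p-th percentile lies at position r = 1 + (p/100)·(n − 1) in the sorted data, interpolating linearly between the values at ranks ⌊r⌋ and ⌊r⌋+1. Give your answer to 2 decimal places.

Sorted: 56, 62, 63, 64, 65, 67, 69, 72, 77, 78, 79, 83, 87, 91.
n = 14.
r = 1 + (85/100)·(14 − 1) = 1 + 11.05 = 12.05.
Rank 12 is 83 and rank 13 is 87.
Interpolate: 83 + 0.05·(87 − 83) = 83 + 0.05·4 = 83.2.

83.20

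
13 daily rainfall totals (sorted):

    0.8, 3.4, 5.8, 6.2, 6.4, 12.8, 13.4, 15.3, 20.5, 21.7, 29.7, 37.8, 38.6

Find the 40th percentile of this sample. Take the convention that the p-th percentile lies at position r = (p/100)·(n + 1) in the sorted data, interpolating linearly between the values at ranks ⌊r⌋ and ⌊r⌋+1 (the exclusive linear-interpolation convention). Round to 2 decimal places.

10.24

n = 13.
r = (40/100)·(13 + 1) = 5.6.
Rank 5 is 6.4 and rank 6 is 12.8.
Interpolate: 6.4 + 0.6·(12.8 − 6.4) = 6.4 + 0.6·6.4 = 10.24.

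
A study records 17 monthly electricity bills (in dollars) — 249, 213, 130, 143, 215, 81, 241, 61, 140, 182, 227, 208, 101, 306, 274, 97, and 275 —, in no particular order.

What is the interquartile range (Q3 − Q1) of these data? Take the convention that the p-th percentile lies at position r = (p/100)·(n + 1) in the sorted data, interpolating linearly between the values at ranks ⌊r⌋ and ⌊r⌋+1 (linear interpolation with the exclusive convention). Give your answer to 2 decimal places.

129.50

Sorted: 61, 81, 97, 101, 130, 140, 143, 182, 208, 213, 215, 227, 241, 249, 274, 275, 306.
n = 17.
P25: r = 4.5; ranks 4–5 are 101, 130; interpolating gives 115.5.
P75: r = 13.5; ranks 13–14 are 241, 249; interpolating gives 245.
Difference: 245 − 115.5 = 129.5.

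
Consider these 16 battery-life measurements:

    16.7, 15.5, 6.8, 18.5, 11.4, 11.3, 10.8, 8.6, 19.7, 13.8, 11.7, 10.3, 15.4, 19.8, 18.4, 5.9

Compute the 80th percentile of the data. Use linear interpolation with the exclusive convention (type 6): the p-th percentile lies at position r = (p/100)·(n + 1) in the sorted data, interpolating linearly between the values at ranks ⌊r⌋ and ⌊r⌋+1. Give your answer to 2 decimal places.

18.46

Sorted: 5.9, 6.8, 8.6, 10.3, 10.8, 11.3, 11.4, 11.7, 13.8, 15.4, 15.5, 16.7, 18.4, 18.5, 19.7, 19.8.
n = 16.
r = (80/100)·(16 + 1) = 13.6.
Rank 13 is 18.4 and rank 14 is 18.5.
Interpolate: 18.4 + 0.6·(18.5 − 18.4) = 18.4 + 0.6·0.1 = 18.46.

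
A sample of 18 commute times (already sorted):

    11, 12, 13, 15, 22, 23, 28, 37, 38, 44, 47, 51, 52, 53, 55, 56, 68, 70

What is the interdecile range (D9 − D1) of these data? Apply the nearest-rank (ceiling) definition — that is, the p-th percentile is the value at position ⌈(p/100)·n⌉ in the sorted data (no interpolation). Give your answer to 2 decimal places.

n = 18.
P10: rank ⌈10/100·18⌉ = 2 → 12.
P90: rank ⌈90/100·18⌉ = 17 → 68.
Difference: 68 − 12 = 56.

56.00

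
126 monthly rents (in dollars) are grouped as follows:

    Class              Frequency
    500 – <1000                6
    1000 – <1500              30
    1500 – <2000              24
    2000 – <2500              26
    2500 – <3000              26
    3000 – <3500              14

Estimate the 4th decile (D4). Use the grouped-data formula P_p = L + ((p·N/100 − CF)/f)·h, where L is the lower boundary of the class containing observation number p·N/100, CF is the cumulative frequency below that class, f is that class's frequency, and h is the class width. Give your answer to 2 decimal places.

N = 126; target position k = 40/100 · 126 = 50.4.
Cumulative frequencies: 6, 36, 60, 86, 112, 126.
Observation 50.4 falls in the class 1500 – <2000.
L = 1500, CF = 36, f = 24, h = 500.
P40 = 1500 + ((50.4 − 36)/24)·500 = 1500 + 300 = 1800.

1800.00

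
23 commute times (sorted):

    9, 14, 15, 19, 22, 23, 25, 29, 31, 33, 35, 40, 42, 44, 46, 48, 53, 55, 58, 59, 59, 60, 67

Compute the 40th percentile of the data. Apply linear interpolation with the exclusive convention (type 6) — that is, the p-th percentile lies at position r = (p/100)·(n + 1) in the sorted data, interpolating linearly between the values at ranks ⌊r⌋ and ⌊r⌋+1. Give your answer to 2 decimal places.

n = 23.
r = (40/100)·(23 + 1) = 9.6.
Rank 9 is 31 and rank 10 is 33.
Interpolate: 31 + 0.6·(33 − 31) = 31 + 0.6·2 = 32.2.

32.20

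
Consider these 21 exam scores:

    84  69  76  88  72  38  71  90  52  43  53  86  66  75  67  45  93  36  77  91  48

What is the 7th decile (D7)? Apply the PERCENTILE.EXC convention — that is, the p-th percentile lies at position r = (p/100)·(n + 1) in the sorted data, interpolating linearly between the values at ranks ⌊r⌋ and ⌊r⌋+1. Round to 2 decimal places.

Sorted: 36, 38, 43, 45, 48, 52, 53, 66, 67, 69, 71, 72, 75, 76, 77, 84, 86, 88, 90, 91, 93.
n = 21.
r = (70/100)·(21 + 1) = 15.4.
Rank 15 is 77 and rank 16 is 84.
Interpolate: 77 + 0.4·(84 − 77) = 77 + 0.4·7 = 79.8.

79.80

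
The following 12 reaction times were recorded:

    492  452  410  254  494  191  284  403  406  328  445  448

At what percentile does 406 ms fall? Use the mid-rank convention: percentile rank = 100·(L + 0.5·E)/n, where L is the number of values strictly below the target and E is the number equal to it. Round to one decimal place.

45.8

Sorted: 191, 254, 284, 328, 403, 406, 410, 445, 448, 452, 492, 494.
Count below 406: L = 5; count equal: E = 1; n = 12.
Percentile rank = 100·(5 + 0.5·1)/12 = 100·5.5/12 = 45.83.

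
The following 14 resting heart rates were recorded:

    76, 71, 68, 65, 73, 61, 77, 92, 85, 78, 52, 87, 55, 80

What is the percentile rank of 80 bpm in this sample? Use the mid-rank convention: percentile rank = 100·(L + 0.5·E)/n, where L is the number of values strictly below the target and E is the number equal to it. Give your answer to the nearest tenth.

Sorted: 52, 55, 61, 65, 68, 71, 73, 76, 77, 78, 80, 85, 87, 92.
Count below 80: L = 10; count equal: E = 1; n = 14.
Percentile rank = 100·(10 + 0.5·1)/14 = 100·10.5/14 = 75.

75.0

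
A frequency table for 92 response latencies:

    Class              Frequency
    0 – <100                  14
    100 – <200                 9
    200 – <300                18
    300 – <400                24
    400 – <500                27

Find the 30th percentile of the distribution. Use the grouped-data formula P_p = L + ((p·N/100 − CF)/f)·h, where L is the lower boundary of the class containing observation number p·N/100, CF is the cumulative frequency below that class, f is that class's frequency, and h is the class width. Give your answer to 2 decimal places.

N = 92; target position k = 30/100 · 92 = 27.6.
Cumulative frequencies: 14, 23, 41, 65, 92.
Observation 27.6 falls in the class 200 – <300.
L = 200, CF = 23, f = 18, h = 100.
P30 = 200 + ((27.6 − 23)/18)·100 = 200 + 25.5556 = 225.556.

225.56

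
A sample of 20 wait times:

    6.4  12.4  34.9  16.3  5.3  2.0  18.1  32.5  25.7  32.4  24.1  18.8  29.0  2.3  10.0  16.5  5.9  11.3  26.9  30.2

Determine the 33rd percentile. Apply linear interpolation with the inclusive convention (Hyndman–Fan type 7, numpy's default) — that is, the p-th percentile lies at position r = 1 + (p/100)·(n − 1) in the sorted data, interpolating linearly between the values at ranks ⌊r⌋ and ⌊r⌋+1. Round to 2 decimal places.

11.60

Sorted: 2.0, 2.3, 5.3, 5.9, 6.4, 10.0, 11.3, 12.4, 16.3, 16.5, 18.1, 18.8, 24.1, 25.7, 26.9, 29.0, 30.2, 32.4, 32.5, 34.9.
n = 20.
r = 1 + (33/100)·(20 − 1) = 1 + 6.27 = 7.27.
Rank 7 is 11.3 and rank 8 is 12.4.
Interpolate: 11.3 + 0.27·(12.4 − 11.3) = 11.3 + 0.27·1.1 = 11.597.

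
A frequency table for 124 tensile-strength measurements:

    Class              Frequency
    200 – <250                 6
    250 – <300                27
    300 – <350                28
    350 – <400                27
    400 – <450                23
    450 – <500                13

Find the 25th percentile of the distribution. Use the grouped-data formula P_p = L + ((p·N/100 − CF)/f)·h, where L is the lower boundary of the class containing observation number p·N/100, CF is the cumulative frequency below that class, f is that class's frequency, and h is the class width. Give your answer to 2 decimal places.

296.30

N = 124; target position k = 25/100 · 124 = 31.
Cumulative frequencies: 6, 33, 61, 88, 111, 124.
Observation 31 falls in the class 250 – <300.
L = 250, CF = 6, f = 27, h = 50.
P25 = 250 + ((31 − 6)/27)·50 = 250 + 46.2963 = 296.296.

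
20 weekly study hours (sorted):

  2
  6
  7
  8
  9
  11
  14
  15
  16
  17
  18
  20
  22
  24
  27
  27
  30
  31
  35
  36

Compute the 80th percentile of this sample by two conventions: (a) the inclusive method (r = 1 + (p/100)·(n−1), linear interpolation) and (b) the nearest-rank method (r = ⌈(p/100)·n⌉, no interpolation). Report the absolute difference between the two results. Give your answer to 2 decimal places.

n = 20.
(a) r = 16.2; between ranks 16 (27) and 17 (30): 27.6.
(b) the nearest-rank method: rank 16 → 27.
|27.6 − 27| = 0.6.

0.60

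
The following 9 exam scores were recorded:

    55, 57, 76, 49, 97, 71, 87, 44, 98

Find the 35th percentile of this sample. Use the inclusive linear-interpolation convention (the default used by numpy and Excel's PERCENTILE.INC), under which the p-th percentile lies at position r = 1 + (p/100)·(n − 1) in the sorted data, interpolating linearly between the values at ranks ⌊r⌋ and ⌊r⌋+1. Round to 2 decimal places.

Sorted: 44, 49, 55, 57, 71, 76, 87, 97, 98.
n = 9.
r = 1 + (35/100)·(9 − 1) = 1 + 2.8 = 3.8.
Rank 3 is 55 and rank 4 is 57.
Interpolate: 55 + 0.8·(57 − 55) = 55 + 0.8·2 = 56.6.

56.60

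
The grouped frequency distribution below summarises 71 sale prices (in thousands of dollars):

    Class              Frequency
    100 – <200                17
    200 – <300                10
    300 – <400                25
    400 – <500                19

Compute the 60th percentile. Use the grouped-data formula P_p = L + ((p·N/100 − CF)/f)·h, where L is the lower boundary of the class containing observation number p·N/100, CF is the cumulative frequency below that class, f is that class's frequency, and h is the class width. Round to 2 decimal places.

362.40

N = 71; target position k = 60/100 · 71 = 42.6.
Cumulative frequencies: 17, 27, 52, 71.
Observation 42.6 falls in the class 300 – <400.
L = 300, CF = 27, f = 25, h = 100.
P60 = 300 + ((42.6 − 27)/25)·100 = 300 + 62.4 = 362.4.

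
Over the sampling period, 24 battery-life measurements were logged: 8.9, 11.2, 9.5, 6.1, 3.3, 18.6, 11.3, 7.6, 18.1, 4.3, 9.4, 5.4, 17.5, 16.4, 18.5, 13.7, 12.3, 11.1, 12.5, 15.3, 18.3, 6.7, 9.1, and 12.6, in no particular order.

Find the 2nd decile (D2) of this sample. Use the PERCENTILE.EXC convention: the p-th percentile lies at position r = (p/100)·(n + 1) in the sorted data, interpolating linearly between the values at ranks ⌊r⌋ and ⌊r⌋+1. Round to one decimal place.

Sorted: 3.3, 4.3, 5.4, 6.1, 6.7, 7.6, 8.9, 9.1, 9.4, 9.5, 11.1, 11.2, 11.3, 12.3, 12.5, 12.6, 13.7, 15.3, 16.4, 17.5, 18.1, 18.3, 18.5, 18.6.
n = 24.
r = (20/100)·(24 + 1) = 5.
r is an integer, so P20 is the value at rank 5: 6.7.

6.7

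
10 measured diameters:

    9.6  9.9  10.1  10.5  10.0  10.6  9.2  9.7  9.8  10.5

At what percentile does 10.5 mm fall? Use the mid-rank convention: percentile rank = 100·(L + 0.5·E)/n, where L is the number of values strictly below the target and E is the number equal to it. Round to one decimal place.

Sorted: 9.2, 9.6, 9.7, 9.8, 9.9, 10.0, 10.1, 10.5, 10.5, 10.6.
Count below 10.5: L = 7; count equal: E = 2; n = 10.
Percentile rank = 100·(7 + 0.5·2)/10 = 100·8/10 = 80.

80.0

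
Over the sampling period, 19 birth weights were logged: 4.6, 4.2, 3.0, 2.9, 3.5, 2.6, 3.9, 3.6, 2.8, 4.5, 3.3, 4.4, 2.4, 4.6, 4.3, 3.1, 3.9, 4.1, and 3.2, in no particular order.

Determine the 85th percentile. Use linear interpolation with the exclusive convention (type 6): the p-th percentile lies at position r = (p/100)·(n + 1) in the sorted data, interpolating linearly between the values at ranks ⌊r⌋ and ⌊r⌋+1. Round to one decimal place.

4.5

Sorted: 2.4, 2.6, 2.8, 2.9, 3.0, 3.1, 3.2, 3.3, 3.5, 3.6, 3.9, 3.9, 4.1, 4.2, 4.3, 4.4, 4.5, 4.6, 4.6.
n = 19.
r = (85/100)·(19 + 1) = 17.
r is an integer, so P85 is the value at rank 17: 4.5.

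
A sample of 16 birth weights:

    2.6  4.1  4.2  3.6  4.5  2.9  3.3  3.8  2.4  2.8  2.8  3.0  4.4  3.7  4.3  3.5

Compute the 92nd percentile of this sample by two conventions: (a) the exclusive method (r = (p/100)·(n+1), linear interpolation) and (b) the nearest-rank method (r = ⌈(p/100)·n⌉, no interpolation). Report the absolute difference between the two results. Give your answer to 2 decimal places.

Sorted: 2.4, 2.6, 2.8, 2.8, 2.9, 3.0, 3.3, 3.5, 3.6, 3.7, 3.8, 4.1, 4.2, 4.3, 4.4, 4.5.
n = 16.
(a) r = 15.64; between ranks 15 (4.4) and 16 (4.5): 4.464.
(b) the nearest-rank method: rank 15 → 4.4.
|4.464 − 4.4| = 0.064.

0.06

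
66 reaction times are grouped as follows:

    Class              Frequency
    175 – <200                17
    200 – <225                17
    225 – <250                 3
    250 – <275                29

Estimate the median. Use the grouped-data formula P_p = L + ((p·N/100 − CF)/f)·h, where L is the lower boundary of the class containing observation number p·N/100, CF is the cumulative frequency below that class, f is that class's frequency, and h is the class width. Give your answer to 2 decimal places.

223.53

N = 66; target position k = 50/100 · 66 = 33.
Cumulative frequencies: 17, 34, 37, 66.
Observation 33 falls in the class 200 – <225.
L = 200, CF = 17, f = 17, h = 25.
P50 = 200 + ((33 − 17)/17)·25 = 200 + 23.5294 = 223.529.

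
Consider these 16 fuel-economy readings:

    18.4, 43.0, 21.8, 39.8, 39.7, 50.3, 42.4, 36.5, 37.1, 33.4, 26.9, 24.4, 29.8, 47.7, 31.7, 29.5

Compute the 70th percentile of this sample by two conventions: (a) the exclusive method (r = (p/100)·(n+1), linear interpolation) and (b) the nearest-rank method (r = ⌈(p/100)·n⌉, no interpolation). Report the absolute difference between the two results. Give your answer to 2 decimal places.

0.01

Sorted: 18.4, 21.8, 24.4, 26.9, 29.5, 29.8, 31.7, 33.4, 36.5, 37.1, 39.7, 39.8, 42.4, 43.0, 47.7, 50.3.
n = 16.
(a) r = 11.9; between ranks 11 (39.7) and 12 (39.8): 39.79.
(b) the nearest-rank method: rank 12 → 39.8.
|39.79 − 39.8| = 0.01.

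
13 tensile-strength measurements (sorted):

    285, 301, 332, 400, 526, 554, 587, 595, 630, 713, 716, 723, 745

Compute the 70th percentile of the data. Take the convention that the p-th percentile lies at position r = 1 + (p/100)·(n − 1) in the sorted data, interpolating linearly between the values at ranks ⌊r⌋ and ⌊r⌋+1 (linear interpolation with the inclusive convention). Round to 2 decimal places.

663.20

n = 13.
r = 1 + (70/100)·(13 − 1) = 1 + 8.4 = 9.4.
Rank 9 is 630 and rank 10 is 713.
Interpolate: 630 + 0.4·(713 − 630) = 630 + 0.4·83 = 663.2.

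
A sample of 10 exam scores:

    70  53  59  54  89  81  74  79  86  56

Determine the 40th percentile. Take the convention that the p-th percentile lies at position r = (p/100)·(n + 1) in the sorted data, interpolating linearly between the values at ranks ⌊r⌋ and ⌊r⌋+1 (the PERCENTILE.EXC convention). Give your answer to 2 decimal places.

Sorted: 53, 54, 56, 59, 70, 74, 79, 81, 86, 89.
n = 10.
r = (40/100)·(10 + 1) = 4.4.
Rank 4 is 59 and rank 5 is 70.
Interpolate: 59 + 0.4·(70 − 59) = 59 + 0.4·11 = 63.4.

63.40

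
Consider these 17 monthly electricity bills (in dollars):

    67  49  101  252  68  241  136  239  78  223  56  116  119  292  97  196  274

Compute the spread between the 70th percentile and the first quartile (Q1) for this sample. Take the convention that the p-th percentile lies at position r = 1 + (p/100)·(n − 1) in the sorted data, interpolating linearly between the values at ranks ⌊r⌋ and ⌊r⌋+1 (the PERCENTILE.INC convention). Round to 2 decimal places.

148.20

Sorted: 49, 56, 67, 68, 78, 97, 101, 116, 119, 136, 196, 223, 239, 241, 252, 274, 292.
n = 17.
P25: r = 5 (integer) → 78.
P70: r = 12.2; ranks 12–13 are 223, 239; interpolating gives 226.2.
Difference: 226.2 − 78 = 148.2.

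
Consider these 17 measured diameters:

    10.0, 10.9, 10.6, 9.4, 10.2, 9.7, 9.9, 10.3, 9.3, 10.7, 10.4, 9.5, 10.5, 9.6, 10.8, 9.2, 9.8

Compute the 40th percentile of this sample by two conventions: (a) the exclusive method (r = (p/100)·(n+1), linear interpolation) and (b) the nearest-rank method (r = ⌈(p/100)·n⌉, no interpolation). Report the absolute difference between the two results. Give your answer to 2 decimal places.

0.02

Sorted: 9.2, 9.3, 9.4, 9.5, 9.6, 9.7, 9.8, 9.9, 10.0, 10.2, 10.3, 10.4, 10.5, 10.6, 10.7, 10.8, 10.9.
n = 17.
(a) r = 7.2; between ranks 7 (9.8) and 8 (9.9): 9.82.
(b) the nearest-rank method: rank 7 → 9.8.
|9.82 − 9.8| = 0.02.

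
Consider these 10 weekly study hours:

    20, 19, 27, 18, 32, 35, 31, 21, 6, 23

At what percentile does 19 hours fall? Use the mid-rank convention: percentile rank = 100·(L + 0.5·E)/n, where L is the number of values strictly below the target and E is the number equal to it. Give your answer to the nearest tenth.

25.0

Sorted: 6, 18, 19, 20, 21, 23, 27, 31, 32, 35.
Count below 19: L = 2; count equal: E = 1; n = 10.
Percentile rank = 100·(2 + 0.5·1)/10 = 100·2.5/10 = 25.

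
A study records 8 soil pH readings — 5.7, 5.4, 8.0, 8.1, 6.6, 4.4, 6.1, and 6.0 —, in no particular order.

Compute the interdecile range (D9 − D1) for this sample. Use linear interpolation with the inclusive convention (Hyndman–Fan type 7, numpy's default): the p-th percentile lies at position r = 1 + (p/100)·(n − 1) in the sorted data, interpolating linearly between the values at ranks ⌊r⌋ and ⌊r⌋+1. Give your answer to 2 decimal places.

2.93

Sorted: 4.4, 5.4, 5.7, 6.0, 6.1, 6.6, 8.0, 8.1.
n = 8.
P10: r = 1.7; ranks 1–2 are 4.4, 5.4; interpolating gives 5.1.
P90: r = 7.3; ranks 7–8 are 8.0, 8.1; interpolating gives 8.03.
Difference: 8.03 − 5.1 = 2.93.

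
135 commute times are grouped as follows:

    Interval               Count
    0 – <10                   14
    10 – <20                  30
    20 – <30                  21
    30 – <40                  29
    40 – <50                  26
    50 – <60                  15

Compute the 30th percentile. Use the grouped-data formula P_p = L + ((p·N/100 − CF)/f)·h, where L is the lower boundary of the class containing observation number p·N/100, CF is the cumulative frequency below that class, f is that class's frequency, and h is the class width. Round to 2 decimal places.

N = 135; target position k = 30/100 · 135 = 40.5.
Cumulative frequencies: 14, 44, 65, 94, 120, 135.
Observation 40.5 falls in the class 10 – <20.
L = 10, CF = 14, f = 30, h = 10.
P30 = 10 + ((40.5 − 14)/30)·10 = 10 + 8.83333 = 18.8333.

18.83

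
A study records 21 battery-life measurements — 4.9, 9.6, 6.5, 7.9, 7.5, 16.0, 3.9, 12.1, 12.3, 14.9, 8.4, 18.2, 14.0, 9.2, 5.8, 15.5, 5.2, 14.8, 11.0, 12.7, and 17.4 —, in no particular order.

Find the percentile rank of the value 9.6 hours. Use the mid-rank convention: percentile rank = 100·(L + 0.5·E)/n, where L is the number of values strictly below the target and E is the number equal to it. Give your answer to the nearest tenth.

45.2

Sorted: 3.9, 4.9, 5.2, 5.8, 6.5, 7.5, 7.9, 8.4, 9.2, 9.6, 11.0, 12.1, 12.3, 12.7, 14.0, 14.8, 14.9, 15.5, 16.0, 17.4, 18.2.
Count below 9.6: L = 9; count equal: E = 1; n = 21.
Percentile rank = 100·(9 + 0.5·1)/21 = 100·9.5/21 = 45.24.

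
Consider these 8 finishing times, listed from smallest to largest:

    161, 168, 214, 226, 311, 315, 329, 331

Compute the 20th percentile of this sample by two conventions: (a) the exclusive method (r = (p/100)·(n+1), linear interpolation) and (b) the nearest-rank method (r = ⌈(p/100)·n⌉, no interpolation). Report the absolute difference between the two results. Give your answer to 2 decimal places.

n = 8.
(a) r = 1.8; between ranks 1 (161) and 2 (168): 166.6.
(b) the nearest-rank method: rank 2 → 168.
|166.6 − 168| = 1.4.

1.40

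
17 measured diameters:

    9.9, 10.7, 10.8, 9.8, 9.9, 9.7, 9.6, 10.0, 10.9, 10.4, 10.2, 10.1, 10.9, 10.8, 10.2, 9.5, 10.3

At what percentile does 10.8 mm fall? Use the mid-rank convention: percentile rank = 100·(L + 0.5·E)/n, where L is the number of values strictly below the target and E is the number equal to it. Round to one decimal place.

Sorted: 9.5, 9.6, 9.7, 9.8, 9.9, 9.9, 10.0, 10.1, 10.2, 10.2, 10.3, 10.4, 10.7, 10.8, 10.8, 10.9, 10.9.
Count below 10.8: L = 13; count equal: E = 2; n = 17.
Percentile rank = 100·(13 + 0.5·2)/17 = 100·14/17 = 82.35.

82.4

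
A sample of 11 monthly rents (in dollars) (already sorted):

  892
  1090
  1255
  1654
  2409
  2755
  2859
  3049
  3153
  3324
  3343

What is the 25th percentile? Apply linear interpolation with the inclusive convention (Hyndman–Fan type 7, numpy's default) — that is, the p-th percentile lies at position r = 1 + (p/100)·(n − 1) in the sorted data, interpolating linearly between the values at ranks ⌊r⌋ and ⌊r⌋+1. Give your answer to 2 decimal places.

1454.50

n = 11.
r = 1 + (25/100)·(11 − 1) = 1 + 2.5 = 3.5.
Rank 3 is 1255 and rank 4 is 1654.
Interpolate: 1255 + 0.5·(1654 − 1255) = 1255 + 0.5·399 = 1454.5.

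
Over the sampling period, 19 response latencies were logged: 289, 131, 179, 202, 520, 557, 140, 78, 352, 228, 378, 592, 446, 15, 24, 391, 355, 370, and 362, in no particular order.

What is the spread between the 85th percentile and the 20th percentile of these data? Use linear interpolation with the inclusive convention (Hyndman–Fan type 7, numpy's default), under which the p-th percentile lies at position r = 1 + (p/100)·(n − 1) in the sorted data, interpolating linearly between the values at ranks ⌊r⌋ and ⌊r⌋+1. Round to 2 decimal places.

Sorted: 15, 24, 78, 131, 140, 179, 202, 228, 289, 352, 355, 362, 370, 378, 391, 446, 520, 557, 592.
n = 19.
P20: r = 4.6; ranks 4–5 are 131, 140; interpolating gives 136.4.
P85: r = 16.3; ranks 16–17 are 446, 520; interpolating gives 468.2.
Difference: 468.2 − 136.4 = 331.8.

331.80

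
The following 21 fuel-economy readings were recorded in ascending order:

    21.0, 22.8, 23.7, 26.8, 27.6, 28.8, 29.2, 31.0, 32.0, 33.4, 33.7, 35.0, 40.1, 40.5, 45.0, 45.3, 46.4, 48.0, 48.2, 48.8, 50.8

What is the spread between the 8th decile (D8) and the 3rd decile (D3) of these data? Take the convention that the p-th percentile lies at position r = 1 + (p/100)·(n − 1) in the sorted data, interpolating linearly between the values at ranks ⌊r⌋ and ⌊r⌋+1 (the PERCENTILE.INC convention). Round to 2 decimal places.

n = 21.
P30: r = 7 (integer) → 29.2.
P80: r = 17 (integer) → 46.4.
Difference: 46.4 − 29.2 = 17.2.

17.20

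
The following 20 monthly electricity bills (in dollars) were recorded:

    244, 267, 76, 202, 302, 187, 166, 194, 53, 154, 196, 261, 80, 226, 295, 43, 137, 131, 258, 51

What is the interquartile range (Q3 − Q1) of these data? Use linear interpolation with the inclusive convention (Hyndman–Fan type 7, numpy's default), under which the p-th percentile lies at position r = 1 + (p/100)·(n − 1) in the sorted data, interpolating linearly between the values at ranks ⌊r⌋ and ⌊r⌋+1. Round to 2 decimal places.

Sorted: 43, 51, 53, 76, 80, 131, 137, 154, 166, 187, 194, 196, 202, 226, 244, 258, 261, 267, 295, 302.
n = 20.
P25: r = 5.75; ranks 5–6 are 80, 131; interpolating gives 118.25.
P75: r = 15.25; ranks 15–16 are 244, 258; interpolating gives 247.5.
Difference: 247.5 − 118.25 = 129.25.

129.25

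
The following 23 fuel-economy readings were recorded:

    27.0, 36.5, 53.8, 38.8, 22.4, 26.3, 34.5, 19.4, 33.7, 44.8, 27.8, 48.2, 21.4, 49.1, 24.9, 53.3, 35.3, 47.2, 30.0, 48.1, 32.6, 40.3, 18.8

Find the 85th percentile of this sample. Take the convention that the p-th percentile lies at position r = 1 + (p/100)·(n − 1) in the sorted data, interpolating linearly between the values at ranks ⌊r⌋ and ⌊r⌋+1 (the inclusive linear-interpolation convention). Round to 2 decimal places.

Sorted: 18.8, 19.4, 21.4, 22.4, 24.9, 26.3, 27.0, 27.8, 30.0, 32.6, 33.7, 34.5, 35.3, 36.5, 38.8, 40.3, 44.8, 47.2, 48.1, 48.2, 49.1, 53.3, 53.8.
n = 23.
r = 1 + (85/100)·(23 − 1) = 1 + 18.7 = 19.7.
Rank 19 is 48.1 and rank 20 is 48.2.
Interpolate: 48.1 + 0.7·(48.2 − 48.1) = 48.1 + 0.7·0.1 = 48.17.

48.17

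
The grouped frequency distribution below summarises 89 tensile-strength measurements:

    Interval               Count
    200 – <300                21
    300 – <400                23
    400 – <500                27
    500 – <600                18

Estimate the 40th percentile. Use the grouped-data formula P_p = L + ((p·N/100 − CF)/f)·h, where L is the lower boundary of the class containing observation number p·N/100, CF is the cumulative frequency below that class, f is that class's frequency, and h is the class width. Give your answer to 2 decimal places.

363.48

N = 89; target position k = 40/100 · 89 = 35.6.
Cumulative frequencies: 21, 44, 71, 89.
Observation 35.6 falls in the class 300 – <400.
L = 300, CF = 21, f = 23, h = 100.
P40 = 300 + ((35.6 − 21)/23)·100 = 300 + 63.4783 = 363.478.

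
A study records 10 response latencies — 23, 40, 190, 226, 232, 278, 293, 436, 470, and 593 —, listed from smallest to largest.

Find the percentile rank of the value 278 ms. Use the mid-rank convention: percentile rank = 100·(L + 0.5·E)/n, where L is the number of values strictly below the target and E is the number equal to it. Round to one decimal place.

Count below 278: L = 5; count equal: E = 1; n = 10.
Percentile rank = 100·(5 + 0.5·1)/10 = 100·5.5/10 = 55.

55.0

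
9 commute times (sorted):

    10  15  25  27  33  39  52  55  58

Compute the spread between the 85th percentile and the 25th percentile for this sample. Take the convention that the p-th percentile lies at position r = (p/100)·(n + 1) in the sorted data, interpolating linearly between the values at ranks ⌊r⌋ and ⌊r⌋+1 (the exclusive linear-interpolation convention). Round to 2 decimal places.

n = 9.
P25: r = 2.5; ranks 2–3 are 15, 25; interpolating gives 20.
P85: r = 8.5; ranks 8–9 are 55, 58; interpolating gives 56.5.
Difference: 56.5 − 20 = 36.5.

36.50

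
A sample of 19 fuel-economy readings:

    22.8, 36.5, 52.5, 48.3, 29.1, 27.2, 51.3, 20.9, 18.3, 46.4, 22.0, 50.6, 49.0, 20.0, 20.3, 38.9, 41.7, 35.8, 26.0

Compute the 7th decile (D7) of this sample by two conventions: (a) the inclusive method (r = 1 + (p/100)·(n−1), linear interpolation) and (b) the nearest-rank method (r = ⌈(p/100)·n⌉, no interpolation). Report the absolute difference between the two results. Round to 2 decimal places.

1.88

Sorted: 18.3, 20.0, 20.3, 20.9, 22.0, 22.8, 26.0, 27.2, 29.1, 35.8, 36.5, 38.9, 41.7, 46.4, 48.3, 49.0, 50.6, 51.3, 52.5.
n = 19.
(a) r = 13.6; between ranks 13 (41.7) and 14 (46.4): 44.52.
(b) the nearest-rank method: rank 14 → 46.4.
|44.52 − 46.4| = 1.88.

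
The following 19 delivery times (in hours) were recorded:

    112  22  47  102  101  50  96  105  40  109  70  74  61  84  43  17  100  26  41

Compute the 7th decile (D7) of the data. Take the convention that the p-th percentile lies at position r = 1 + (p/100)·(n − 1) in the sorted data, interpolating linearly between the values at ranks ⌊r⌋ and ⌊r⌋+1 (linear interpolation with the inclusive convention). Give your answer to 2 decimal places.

98.40

Sorted: 17, 22, 26, 40, 41, 43, 47, 50, 61, 70, 74, 84, 96, 100, 101, 102, 105, 109, 112.
n = 19.
r = 1 + (70/100)·(19 − 1) = 1 + 12.6 = 13.6.
Rank 13 is 96 and rank 14 is 100.
Interpolate: 96 + 0.6·(100 − 96) = 96 + 0.6·4 = 98.4.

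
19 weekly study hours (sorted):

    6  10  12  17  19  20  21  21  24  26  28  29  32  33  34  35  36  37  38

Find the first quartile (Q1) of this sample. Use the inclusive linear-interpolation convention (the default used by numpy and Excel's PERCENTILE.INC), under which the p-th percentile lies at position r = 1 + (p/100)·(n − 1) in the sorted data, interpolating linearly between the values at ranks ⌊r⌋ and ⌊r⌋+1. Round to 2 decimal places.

n = 19.
r = 1 + (25/100)·(19 − 1) = 1 + 4.5 = 5.5.
Rank 5 is 19 and rank 6 is 20.
Interpolate: 19 + 0.5·(20 − 19) = 19 + 0.5·1 = 19.5.

19.50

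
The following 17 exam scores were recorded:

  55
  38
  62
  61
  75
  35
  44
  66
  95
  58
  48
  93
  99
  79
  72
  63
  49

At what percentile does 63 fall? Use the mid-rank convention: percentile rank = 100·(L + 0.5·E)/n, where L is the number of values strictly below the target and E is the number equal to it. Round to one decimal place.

55.9

Sorted: 35, 38, 44, 48, 49, 55, 58, 61, 62, 63, 66, 72, 75, 79, 93, 95, 99.
Count below 63: L = 9; count equal: E = 1; n = 17.
Percentile rank = 100·(9 + 0.5·1)/17 = 100·9.5/17 = 55.88.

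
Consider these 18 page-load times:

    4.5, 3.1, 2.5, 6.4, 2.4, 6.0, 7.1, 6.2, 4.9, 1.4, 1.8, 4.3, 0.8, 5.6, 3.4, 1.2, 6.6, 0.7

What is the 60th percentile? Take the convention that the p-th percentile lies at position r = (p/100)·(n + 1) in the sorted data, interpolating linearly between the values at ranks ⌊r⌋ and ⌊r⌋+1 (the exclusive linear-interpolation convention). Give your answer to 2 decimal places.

Sorted: 0.7, 0.8, 1.2, 1.4, 1.8, 2.4, 2.5, 3.1, 3.4, 4.3, 4.5, 4.9, 5.6, 6.0, 6.2, 6.4, 6.6, 7.1.
n = 18.
r = (60/100)·(18 + 1) = 11.4.
Rank 11 is 4.5 and rank 12 is 4.9.
Interpolate: 4.5 + 0.4·(4.9 − 4.5) = 4.5 + 0.4·0.4 = 4.66.

4.66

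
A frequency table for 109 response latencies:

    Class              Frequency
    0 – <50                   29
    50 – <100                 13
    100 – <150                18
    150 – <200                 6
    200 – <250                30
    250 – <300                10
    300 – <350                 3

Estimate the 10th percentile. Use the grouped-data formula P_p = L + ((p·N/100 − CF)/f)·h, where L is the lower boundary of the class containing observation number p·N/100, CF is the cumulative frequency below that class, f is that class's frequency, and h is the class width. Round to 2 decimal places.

N = 109; target position k = 10/100 · 109 = 10.9.
Cumulative frequencies: 29, 42, 60, 66, 96, 106, 109.
Observation 10.9 falls in the class 0 – <50.
L = 0, CF = 0, f = 29, h = 50.
P10 = 0 + ((10.9 − 0)/29)·50 = 0 + 18.7931 = 18.7931.

18.79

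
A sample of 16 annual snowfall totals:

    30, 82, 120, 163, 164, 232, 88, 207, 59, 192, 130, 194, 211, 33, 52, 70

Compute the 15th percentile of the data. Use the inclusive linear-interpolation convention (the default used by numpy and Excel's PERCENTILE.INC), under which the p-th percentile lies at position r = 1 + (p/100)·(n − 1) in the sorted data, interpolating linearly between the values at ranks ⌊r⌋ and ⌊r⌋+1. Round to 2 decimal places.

53.75

Sorted: 30, 33, 52, 59, 70, 82, 88, 120, 130, 163, 164, 192, 194, 207, 211, 232.
n = 16.
r = 1 + (15/100)·(16 − 1) = 1 + 2.25 = 3.25.
Rank 3 is 52 and rank 4 is 59.
Interpolate: 52 + 0.25·(59 − 52) = 52 + 0.25·7 = 53.75.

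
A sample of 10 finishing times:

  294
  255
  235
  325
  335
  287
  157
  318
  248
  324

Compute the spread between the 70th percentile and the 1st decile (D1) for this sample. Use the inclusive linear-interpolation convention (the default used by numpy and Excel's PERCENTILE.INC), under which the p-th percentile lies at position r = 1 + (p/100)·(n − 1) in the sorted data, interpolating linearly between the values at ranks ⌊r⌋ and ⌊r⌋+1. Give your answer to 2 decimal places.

92.60

Sorted: 157, 235, 248, 255, 287, 294, 318, 324, 325, 335.
n = 10.
P10: r = 1.9; ranks 1–2 are 157, 235; interpolating gives 227.2.
P70: r = 7.3; ranks 7–8 are 318, 324; interpolating gives 319.8.
Difference: 319.8 − 227.2 = 92.6.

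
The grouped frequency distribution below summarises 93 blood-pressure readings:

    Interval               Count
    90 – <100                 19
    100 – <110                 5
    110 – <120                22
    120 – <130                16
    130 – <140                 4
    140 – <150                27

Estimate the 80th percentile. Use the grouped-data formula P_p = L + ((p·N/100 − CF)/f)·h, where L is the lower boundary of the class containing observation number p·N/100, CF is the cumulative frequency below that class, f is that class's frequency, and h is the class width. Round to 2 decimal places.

143.11

N = 93; target position k = 80/100 · 93 = 74.4.
Cumulative frequencies: 19, 24, 46, 62, 66, 93.
Observation 74.4 falls in the class 140 – <150.
L = 140, CF = 66, f = 27, h = 10.
P80 = 140 + ((74.4 − 66)/27)·10 = 140 + 3.11111 = 143.111.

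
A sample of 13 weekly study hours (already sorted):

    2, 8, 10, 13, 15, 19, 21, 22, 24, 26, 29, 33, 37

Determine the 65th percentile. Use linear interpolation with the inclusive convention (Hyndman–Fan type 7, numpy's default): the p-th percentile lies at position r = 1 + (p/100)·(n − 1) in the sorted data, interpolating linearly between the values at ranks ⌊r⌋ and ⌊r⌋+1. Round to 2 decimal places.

n = 13.
r = 1 + (65/100)·(13 − 1) = 1 + 7.8 = 8.8.
Rank 8 is 22 and rank 9 is 24.
Interpolate: 22 + 0.8·(24 − 22) = 22 + 0.8·2 = 23.6.

23.60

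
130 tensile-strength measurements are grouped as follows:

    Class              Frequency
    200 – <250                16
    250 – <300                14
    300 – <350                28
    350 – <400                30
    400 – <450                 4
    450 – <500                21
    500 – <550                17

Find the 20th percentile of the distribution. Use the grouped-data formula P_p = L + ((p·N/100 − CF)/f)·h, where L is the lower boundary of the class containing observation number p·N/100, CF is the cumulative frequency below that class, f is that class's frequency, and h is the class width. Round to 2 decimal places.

N = 130; target position k = 20/100 · 130 = 26.
Cumulative frequencies: 16, 30, 58, 88, 92, 113, 130.
Observation 26 falls in the class 250 – <300.
L = 250, CF = 16, f = 14, h = 50.
P20 = 250 + ((26 − 16)/14)·50 = 250 + 35.7143 = 285.714.

285.71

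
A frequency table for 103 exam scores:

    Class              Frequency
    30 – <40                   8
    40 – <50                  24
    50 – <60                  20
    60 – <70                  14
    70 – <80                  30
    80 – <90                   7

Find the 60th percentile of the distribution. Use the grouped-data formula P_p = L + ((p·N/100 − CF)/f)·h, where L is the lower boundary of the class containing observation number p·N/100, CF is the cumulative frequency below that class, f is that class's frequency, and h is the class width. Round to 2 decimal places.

67.00

N = 103; target position k = 60/100 · 103 = 61.8.
Cumulative frequencies: 8, 32, 52, 66, 96, 103.
Observation 61.8 falls in the class 60 – <70.
L = 60, CF = 52, f = 14, h = 10.
P60 = 60 + ((61.8 − 52)/14)·10 = 60 + 7 = 67.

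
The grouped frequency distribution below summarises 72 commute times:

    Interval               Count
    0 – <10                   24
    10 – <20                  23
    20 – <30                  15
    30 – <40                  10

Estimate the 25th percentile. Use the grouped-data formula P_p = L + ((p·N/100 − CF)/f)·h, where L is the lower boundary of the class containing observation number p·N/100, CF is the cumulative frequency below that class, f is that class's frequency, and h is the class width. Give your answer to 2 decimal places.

N = 72; target position k = 25/100 · 72 = 18.
Cumulative frequencies: 24, 47, 62, 72.
Observation 18 falls in the class 0 – <10.
L = 0, CF = 0, f = 24, h = 10.
P25 = 0 + ((18 − 0)/24)·10 = 0 + 7.5 = 7.5.

7.50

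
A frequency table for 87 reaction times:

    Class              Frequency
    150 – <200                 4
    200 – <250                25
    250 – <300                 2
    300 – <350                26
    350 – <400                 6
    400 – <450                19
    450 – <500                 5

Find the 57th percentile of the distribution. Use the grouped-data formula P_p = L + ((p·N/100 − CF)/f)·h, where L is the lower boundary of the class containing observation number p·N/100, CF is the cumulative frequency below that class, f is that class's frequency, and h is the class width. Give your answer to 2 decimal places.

N = 87; target position k = 57/100 · 87 = 49.59.
Cumulative frequencies: 4, 29, 31, 57, 63, 82, 87.
Observation 49.59 falls in the class 300 – <350.
L = 300, CF = 31, f = 26, h = 50.
P57 = 300 + ((49.59 − 31)/26)·50 = 300 + 35.75 = 335.75.

335.75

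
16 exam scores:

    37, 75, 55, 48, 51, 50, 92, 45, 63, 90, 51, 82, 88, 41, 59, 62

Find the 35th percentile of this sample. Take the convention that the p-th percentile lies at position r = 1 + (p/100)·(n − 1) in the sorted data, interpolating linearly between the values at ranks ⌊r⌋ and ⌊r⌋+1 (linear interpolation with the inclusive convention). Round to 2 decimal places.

Sorted: 37, 41, 45, 48, 50, 51, 51, 55, 59, 62, 63, 75, 82, 88, 90, 92.
n = 16.
r = 1 + (35/100)·(16 − 1) = 1 + 5.25 = 6.25.
Rank 6 is 51 and rank 7 is 51.
Interpolate: 51 + 0.25·(51 − 51) = 51 + 0.25·0 = 51.

51.00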